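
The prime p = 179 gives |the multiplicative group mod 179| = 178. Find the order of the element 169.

89

The order of 169 must divide p − 1 = 178 = 2 · 89.
Divisors: 1, 2, 89, 178.
Check each in increasing order: 169^1 ≡ 169;  169^2 ≡ 100;  169^89 ≡ 1.
Smallest exponent giving 1 is 89.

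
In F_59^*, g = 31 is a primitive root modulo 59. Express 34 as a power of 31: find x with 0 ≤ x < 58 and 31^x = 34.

Baby-step giant-step with m = ceil(sqrt(58)) = 8.
Baby table (31^j mod 59 for j=0..7):
  0:1  1:31  2:17  3:55  4:53  5:50  6:16  7:24
Giant step factor: 31^(-8) ≡ 41 (mod 59).
Scan 34·41^i mod 59 for i = 0, 1, …:
  i=0: 34   i=1: 37   i=2: 42   i=3: 11
  i=4: 38   i=5: 24
Match at i=5, j=7: x = 5·8 + 7 = 47.

47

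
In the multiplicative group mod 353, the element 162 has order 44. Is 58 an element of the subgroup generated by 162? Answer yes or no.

58 ∈ ⟨162⟩ iff 58^44 ≡ 1 (mod 353), since |⟨162⟩| = 44.
58^44 mod 353 = 1.
Since 1 = 1, 58 lies in the subgroup.

yes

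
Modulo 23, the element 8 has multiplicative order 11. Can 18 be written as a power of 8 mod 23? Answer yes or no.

18 ∈ ⟨8⟩ iff 18^11 ≡ 1 (mod 23), since |⟨8⟩| = 11.
18^11 mod 23 = 1.
Since 1 = 1, 18 lies in the subgroup.

yes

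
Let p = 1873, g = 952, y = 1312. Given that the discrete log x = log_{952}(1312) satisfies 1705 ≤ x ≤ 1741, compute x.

1715

Compute 952^1705 mod 1873 = 945, then multiply by 952 repeatedly:
  952^1705=945  952^1706=600  952^1707=1808  952^1708=1802  952^1709=1709
  952^1710=1204  952^1711=1805  952^1712=819  952^1713=520  952^1714=568
  952^1715=1312
Found 1312 at exponent 1715.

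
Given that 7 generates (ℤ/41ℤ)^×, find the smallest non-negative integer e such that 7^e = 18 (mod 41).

24

Successive powers of 7 modulo 41:
  7^0=1  7^1=7  7^2=8  7^3=15  7^4=23  7^5=38
  7^6=20  7^7=17  7^8=37  7^9=13  7^10=9  7^11=22
  7^12=31  7^13=12  7^14=2  7^15=14  7^16=16  7^17=30
  7^18=5  7^19=35  7^20=40  7^21=34  7^22=33  7^23=26
  7^24=18
So 7^24 ≡ 18 (mod 41), giving e = 24.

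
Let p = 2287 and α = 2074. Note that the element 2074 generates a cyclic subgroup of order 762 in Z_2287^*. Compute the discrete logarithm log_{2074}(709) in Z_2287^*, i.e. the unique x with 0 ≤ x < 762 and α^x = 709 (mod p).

579

Baby-step giant-step with m = ceil(sqrt(762)) = 28.
Baby table (2074^j mod 2287 for j=0..27):
  0:1  1:2074  2:1916  3:1265  4:421  5:1807  6:1612  7:1981
  8:1142  9:1463  10:1700  11:1533  12:512  13:720  14:2156  15:459
  16:574  17:1236  18:2024  19:1131  20:1519  21:1207  22:1340  23:455
  24:1426  25:433  26:1538  27:1734
Giant step factor: 2074^(-28) ≡ 1749 (mod 2287).
Scan 709·1749^i mod 2287 for i = 0, 1, …:
  i=0: 709   i=1: 487   i=2: 999   i=3: 2270
  i=4: 2285   i=5: 1076   i=6: 2010   i=7: 371
  i=8: 1658   i=9: 2213     …   i=19: 1609
  i=20: 1131
Match at i=20, j=19: x = 20·28 + 19 = 579.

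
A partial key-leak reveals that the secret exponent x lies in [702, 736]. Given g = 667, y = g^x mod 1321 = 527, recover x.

717

Compute 667^702 mod 1321 = 733, then multiply by 667 repeatedly:
  667^702=733  667^703=141  667^704=256  667^705=343  667^706=248
  667^707=291  667^708=1231  667^709=736  667^710=821  667^711=713
  667^712=11  667^713=732  667^714=795  667^715=544  667^716=894
  667^717=527
Found 527 at exponent 717.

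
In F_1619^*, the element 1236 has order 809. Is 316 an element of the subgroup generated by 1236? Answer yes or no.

yes

316 ∈ ⟨1236⟩ iff 316^809 ≡ 1 (mod 1619), since |⟨1236⟩| = 809.
316^809 mod 1619 = 1.
Since 1 = 1, 316 lies in the subgroup.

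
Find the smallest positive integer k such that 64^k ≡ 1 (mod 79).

13

The order of 64 must divide p − 1 = 78 = 2 · 3 · 13.
Divisors: 1, 2, 3, 6, 13, 26, 39, 78.
Check each in increasing order: 64^1 ≡ 64;  64^2 ≡ 67;  64^3 ≡ 22;  64^6 ≡ 10;  64^13 ≡ 1.
Smallest exponent giving 1 is 13.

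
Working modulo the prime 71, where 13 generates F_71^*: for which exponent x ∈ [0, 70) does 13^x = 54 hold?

56

Baby-step giant-step with m = ceil(sqrt(70)) = 9.
Baby table (13^j mod 71 for j=0..8):
  0:1  1:13  2:27  3:67  4:19  5:34  6:16  7:66
  8:6
Giant step factor: 13^(-9) ≡ 61 (mod 71).
Scan 54·61^i mod 71 for i = 0, 1, …:
  i=0: 54   i=1: 28   i=2: 4   i=3: 31
  i=4: 45   i=5: 47   i=6: 27
Match at i=6, j=2: x = 6·9 + 2 = 56.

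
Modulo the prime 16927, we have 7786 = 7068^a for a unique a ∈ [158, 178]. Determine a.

Compute 7068^158 mod 16927 = 11645, then multiply by 7068 repeatedly:
  7068^158=11645  7068^159=7786
Found 7786 at exponent 159.

159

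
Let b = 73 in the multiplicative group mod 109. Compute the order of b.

The order of 73 must divide p − 1 = 108 = 2^2 · 3^3.
Divisors: 1, 2, 3, 4, 6, 9, 12, 18, 27, 36, 54, 108.
Check each in increasing order: 73^1 ≡ 73;  73^2 ≡ 97;  73^3 ≡ 105;  73^4 ≡ 35;  73^6 ≡ 16;  73^9 ≡ 45;  73^12 ≡ 38;  73^18 ≡ 63;  73^27 ≡ 1.
Smallest exponent giving 1 is 27.

27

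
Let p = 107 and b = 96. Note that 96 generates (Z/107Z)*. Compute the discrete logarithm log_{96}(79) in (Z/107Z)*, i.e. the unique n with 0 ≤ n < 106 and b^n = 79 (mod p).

Baby-step giant-step with m = ceil(sqrt(106)) = 11.
Baby table (96^j mod 107 for j=0..10):
  0:1  1:96  2:14  3:60  4:89  5:91  6:69  7:97
  8:3  9:74  10:42
Giant step factor: 96^(-11) ≡ 22 (mod 107).
Scan 79·22^i mod 107 for i = 0, 1, …:
  i=0: 79   i=1: 26   i=2: 37   i=3: 65
  i=4: 39   i=5: 2   i=6: 44   i=7: 5
  i=8: 3
Match at i=8, j=8: n = 8·11 + 8 = 96.

96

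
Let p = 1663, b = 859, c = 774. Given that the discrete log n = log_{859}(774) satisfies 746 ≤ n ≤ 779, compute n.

772

Compute 859^746 mod 1663 = 1594, then multiply by 859 repeatedly:
  859^746=1594  859^747=597  859^748=619  859^749=1224  859^750=400
  859^751=1022  859^752=1497  859^753=424  859^754=19  859^755=1354
  859^756=649  859^757=386  859^758=637  859^759=56  859^760=1540
  859^761=775  859^762=525  859^763=302  859^764=1653  859^765=1388
  859^766=1584  859^767=322  859^768=540  859^769=1546  859^770=940
  859^771=905  859^772=774
Found 774 at exponent 772.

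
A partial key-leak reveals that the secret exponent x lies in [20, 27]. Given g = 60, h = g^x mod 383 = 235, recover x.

Compute 60^20 mod 383 = 130, then multiply by 60 repeatedly:
  60^20=130  60^21=140  60^22=357  60^23=355  60^24=235
Found 235 at exponent 24.

24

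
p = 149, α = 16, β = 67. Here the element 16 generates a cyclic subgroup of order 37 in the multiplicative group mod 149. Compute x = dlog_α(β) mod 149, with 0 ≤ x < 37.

29

Successive powers of 16 modulo 149:
  16^0=1  16^1=16  16^2=107  16^3=73  16^4=125  16^5=63
  16^6=114  16^7=36  16^8=129  16^9=127  16^10=95  16^11=30
  16^12=33  16^13=81  16^14=104  16^15=25  16^16=102  16^17=142
  16^18=37  16^19=145  16^20=85  16^21=19  16^22=6  16^23=96
  16^24=46  16^25=140  16^26=5  16^27=80  16^28=88  16^29=67
So 16^29 ≡ 67 (mod 149), giving x = 29.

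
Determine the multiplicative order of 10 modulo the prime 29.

The order of 10 must divide p − 1 = 28 = 2^2 · 7.
Divisors: 1, 2, 4, 7, 14, 28.
Check each in increasing order: 10^1 ≡ 10;  10^2 ≡ 13;  10^4 ≡ 24;  10^7 ≡ 17;  10^14 ≡ 28;  10^28 ≡ 1.
Smallest exponent giving 1 is 28.

28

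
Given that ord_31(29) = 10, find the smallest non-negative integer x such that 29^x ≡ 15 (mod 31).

9

Successive powers of 29 modulo 31:
  29^0=1  29^1=29  29^2=4  29^3=23  29^4=16  29^5=30
  29^6=2  29^7=27  29^8=8  29^9=15
So 29^9 ≡ 15 (mod 31), giving x = 9.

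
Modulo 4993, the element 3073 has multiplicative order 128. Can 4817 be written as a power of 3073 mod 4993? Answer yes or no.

4817 ∈ ⟨3073⟩ iff 4817^128 ≡ 1 (mod 4993), since |⟨3073⟩| = 128.
4817^128 mod 4993 = 492.
Since 492 ≠ 1, 4817 does not lie in the subgroup.

no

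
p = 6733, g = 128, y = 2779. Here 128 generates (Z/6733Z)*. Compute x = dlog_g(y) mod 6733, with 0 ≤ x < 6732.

Baby-step giant-step with m = ceil(sqrt(6732)) = 83.
Baby table (128^j mod 6733 for j=0..82):
  0:1  1:128  2:2918  3:3189  4:4212  5:496  6:2891  7:6466
  8:6222  9:1922  10:3628  11:6540  12:2228  13:2398  14:3959  15:1777
  16:5267  17:876  18:4400  19:4361  20:6102  21:28  22:3584  23:908
  24:1763  25:3475  26:422  27:152  28:5990  29:5891  30:6685  31:589
  32:1329  33:1787  34:6547  35:3124  36:2625  37:6083  38:4329  39:2006
  40:914  41:2531  42:784  43:6090  44:5225  45:2233  46:3038  47:5083
  48:4256  49:6128  50:3356  51:5389  52:3026  53:3547  54:2905  55:1525
  56:6676  57:6170  58:1999  59:18  60:2304  61:5393  62:3538  63:1753
  64:2195  65:4907  66:1927  67:4268  68:931  69:4707  70:3259  71:6439
  72:2766  73:3932  74:5054  75:544  76:2302  77:5137  78:4435  79:2108
  80:504  81:3915  82:2878
Giant step factor: 128^(-83) ≡ 924 (mod 6733).
Scan 2779·924^i mod 6733 for i = 0, 1, …:
  i=0: 2779   i=1: 2523   i=2: 1634   i=3: 1624
  i=4: 5850   i=5: 5534   i=6: 3069   i=7: 1163
  i=8: 4065   i=9: 5779     …   i=79: 4622
  i=80: 2006
Match at i=80, j=39: x = 80·83 + 39 = 6679.

6679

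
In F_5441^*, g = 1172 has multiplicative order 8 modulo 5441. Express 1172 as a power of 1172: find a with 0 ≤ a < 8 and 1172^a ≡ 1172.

1

Successive powers of 1172 modulo 5441:
  1172^0=1  1172^1=1172
So 1172^1 ≡ 1172 (mod 5441), giving a = 1.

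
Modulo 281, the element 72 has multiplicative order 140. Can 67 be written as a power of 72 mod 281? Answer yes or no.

no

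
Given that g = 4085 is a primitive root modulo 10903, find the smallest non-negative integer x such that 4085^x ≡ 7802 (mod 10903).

Baby-step giant-step with m = ceil(sqrt(10902)) = 105.
Baby table (4085^j mod 10903 for j=0..104):
  0:1  1:4085  2:5635  3:2742  4:3689  5:1619  6:6397  7:8157
  8:1777  9:8550  10:4441  11:9796  12:2650  13:9474  14:6543  15:4902
  16:6762  17:5471  18:8788  19:6304  20:9857  21:1066  22:4313  23:10260
  24:968  25:7394  26:3180  27:4827  28:5671  29:8063  30:10295  31:2204
  32:8365  33:1023  34:3106  35:7821  36:2995  37:1409  38:9884  39:2331
  40:3816  41:7973  42:2444  43:7495  44:1451  45:7006  46:10038  47:9950
  48:10269  49:5024  50:3594  51:6052  52:5319  53:9339  54:218  55:7387
  56:7294  57:8994  58:8283  59:4046  60:9865  61:1037  62:5781  63:10390
  64:8674  65:9443  66:10744  67:4665  68:8984  69:142  70:2211  71:4251
  72:7759  73:494  74:935  75:3425  76:2576  77:1565  78:3867  79:9151
  80:6351  81:5598  82:4239  83:2351  84:9195  85:740  86:2769  87:4954
  88:1122  89:4110  90:9633  91:1878  92:6821  93:6620  94:3260  95:4537
  96:9448  97:9363  98:131  99:888  100:7684  101:10306  102:3527  103:4932
  104:9379
Giant step factor: 4085^(-105) ≡ 2091 (mod 10903).
Scan 7802·2091^i mod 10903 for i = 0, 1, …:
  i=0: 7802   i=1: 3094   i=2: 4075   i=3: 5582
  i=4: 5752   i=5: 1423   i=6: 9877   i=7: 2525
  i=8: 2723   i=9: 2427     …   i=98: 5246
  i=99: 968
Match at i=99, j=24: x = 99·105 + 24 = 10419.

10419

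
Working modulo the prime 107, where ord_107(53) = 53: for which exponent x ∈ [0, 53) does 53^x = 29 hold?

21

Successive powers of 53 modulo 107:
  53^0=1  53^1=53  53^2=27  53^3=40  53^4=87  53^5=10
  53^6=102  53^7=56  53^8=79  53^9=14  53^10=100  53^11=57
  53^12=25  53^13=41  53^14=33  53^15=37  53^16=35  53^17=36
  53^18=89  53^19=9  53^20=49  53^21=29
So 53^21 ≡ 29 (mod 107), giving x = 21.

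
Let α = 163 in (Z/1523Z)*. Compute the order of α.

The order of 163 must divide p − 1 = 1522 = 2 · 761.
Divisors: 1, 2, 761, 1522.
Check each in increasing order: 163^1 ≡ 163;  163^2 ≡ 678;  163^761 ≡ 1522;  163^1522 ≡ 1.
Smallest exponent giving 1 is 1522.

1522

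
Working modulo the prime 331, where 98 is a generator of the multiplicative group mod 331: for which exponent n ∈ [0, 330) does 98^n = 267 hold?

Baby-step giant-step with m = ceil(sqrt(330)) = 19.
Baby table (98^j mod 331 for j=0..18):
  0:1  1:98  2:5  3:159  4:25  5:133  6:125  7:3
  8:294  9:15  10:146  11:75  12:68  13:44  14:9  15:220
  16:45  17:107  18:225
Giant step factor: 98^(-19) ≡ 86 (mod 331).
Scan 267·86^i mod 331 for i = 0, 1, …:
  i=0: 267   i=1: 123   i=2: 317   i=3: 120
  i=4: 59   i=5: 109   i=6: 106   i=7: 179
  i=8: 168   i=9: 215     …   i=14: 301
  i=15: 68
Match at i=15, j=12: n = 15·19 + 12 = 297.

297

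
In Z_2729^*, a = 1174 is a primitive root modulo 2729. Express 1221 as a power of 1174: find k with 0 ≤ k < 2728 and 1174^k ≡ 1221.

Baby-step giant-step with m = ceil(sqrt(2728)) = 53.
Baby table (1174^j mod 2729 for j=0..52):
  0:1  1:1174  2:131  3:970  4:787  5:1536  6:2124  7:1999
  8:2615  9:2614  10:1440  11:1309  12:339  13:2281  14:745  15:1350
  16:2080  17:2194  18:2309  19:869  20:2289  21:1950  22:2398  23:1653
  24:303  25:952  26:1487  27:1907  28:1038  29:1478  30:2257  31:2588
  32:935  33:632  34:2409  35:922  36:1744  37:706  38:1957  39:2429
  40:2570  41:1635  42:1003  43:1323  44:401  45:1386  46:680  47:1452
  48:1752  49:1911  50:276  51:2002  52:679
Giant step factor: 1174^(-53) ≡ 1659 (mod 2729).
Scan 1221·1659^i mod 2729 for i = 0, 1, …:
  i=0: 1221   i=1: 721   i=2: 837   i=3: 2251
  i=4: 1137   i=5: 544   i=6: 1926   i=7: 2304
  i=8: 1736   i=9: 929     …   i=19: 1758
  i=20: 1950
Match at i=20, j=21: k = 20·53 + 21 = 1081.

1081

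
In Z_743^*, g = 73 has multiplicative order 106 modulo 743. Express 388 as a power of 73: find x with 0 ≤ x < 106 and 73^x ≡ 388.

26

Baby-step giant-step with m = ceil(sqrt(106)) = 11.
Baby table (73^j mod 743 for j=0..10):
  0:1  1:73  2:128  3:428  4:38  5:545  6:406  7:661
  8:701  9:649  10:568
Giant step factor: 73^(-11) ≡ 614 (mod 743).
Scan 388·614^i mod 743 for i = 0, 1, …:
  i=0: 388   i=1: 472   i=2: 38
Match at i=2, j=4: x = 2·11 + 4 = 26.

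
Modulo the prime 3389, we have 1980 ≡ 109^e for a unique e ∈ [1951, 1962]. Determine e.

Compute 109^1951 mod 3389 = 2864, then multiply by 109 repeatedly:
  109^1951=2864  109^1952=388  109^1953=1624  109^1954=788  109^1955=1167
  109^1956=1810  109^1957=728  109^1958=1405  109^1959=640  109^1960=1980
Found 1980 at exponent 1960.

1960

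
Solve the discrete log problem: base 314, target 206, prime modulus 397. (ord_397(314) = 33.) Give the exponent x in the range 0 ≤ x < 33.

Successive powers of 314 modulo 397:
  314^0=1  314^1=314  314^2=140  314^3=290  314^4=147  314^5=106
  314^6=333  314^7=151  314^8=171  314^9=99  314^10=120  314^11=362
  314^12=126  314^13=261  314^14=172  314^15=16  314^16=260  314^17=255
  314^18=273  314^19=367  314^20=108  314^21=167  314^22=34  314^23=354
  314^24=393  314^25=332  314^26=234  314^27=31  314^28=206
So 314^28 ≡ 206 (mod 397), giving x = 28.

28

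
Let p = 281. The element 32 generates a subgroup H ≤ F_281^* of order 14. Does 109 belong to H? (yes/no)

⟨32⟩ has order 14; its elements mod 281 are {1, 32, 59, 79, 100, 109, 116, 165, 172, 181, 202, 222, 249, 280}.
109 is in this set.

yes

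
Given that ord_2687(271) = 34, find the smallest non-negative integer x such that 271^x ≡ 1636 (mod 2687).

33

Successive powers of 271 modulo 2687:
  271^0=1  271^1=271  271^2=892  271^3=2589  271^4=312  271^5=1255
  271^6=1543  271^7=1668  271^8=612  271^9=1945  271^10=443  271^11=1825
  271^12=167  271^13=2265  271^14=1179  271^15=2443  271^16=1051  271^17=2686
  271^18=2416  271^19=1795  271^20=98  271^21=2375  271^22=1432  271^23=1144
  271^24=1019  271^25=2075  271^26=742  271^27=2244  271^28=862  271^29=2520
  271^30=422  271^31=1508  271^32=244  271^33=1636
So 271^33 ≡ 1636 (mod 2687), giving x = 33.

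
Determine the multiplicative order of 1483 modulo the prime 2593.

2592

The order of 1483 must divide p − 1 = 2592 = 2^5 · 3^4.
Divisors: 1, 2, 3, 4, 6, 8, 9, 12, 16, 18, 24, 27, 32, 36, 48, 54, 72, 81, 96, 108, 144, 162, 216, 288, 324, 432, 648, 864, 1296, 2592.
Check each in increasing order: 1483^1 ≡ 1483;  1483^2 ≡ 425;  1483^3 ≡ 176;  1483^4 ≡ 1708;  1483^6 ≡ 2453;  1483^8 ≡ 139;  1483^9 ≡ 1290;  1483^12 ≡ 1449;  1483^16 ≡ 1170;  1483^18 ≡ 1987;  1483^24 ≡ 1864;  1483^27 ≡ 1346;  1483^32 ≡ 2389;  1483^36 ≡ 1623;  1483^48 ≡ 2469;  1483^54 ≡ 1802;  1483^72 ≡ 2234;  1483^81 ≡ 1037;  1483^96 ≡ 2411;  1483^108 ≡ 768;  1483^144 ≡ 1824;  1483^162 ≡ 1867;  1483^216 ≡ 1213;  1483^288 ≡ 157;  1483^324 ≡ 697;  1483^432 ≡ 1138;  1483^648 ≡ 918;  1483^864 ≡ 1137;  1483^1296 ≡ 2592;  1483^2592 ≡ 1.
Smallest exponent giving 1 is 2592.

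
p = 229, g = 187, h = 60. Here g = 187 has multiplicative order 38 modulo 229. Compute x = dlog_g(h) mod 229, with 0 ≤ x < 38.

18

Successive powers of 187 modulo 229:
  187^0=1  187^1=187  187^2=161  187^3=108  187^4=44  187^5=213
  187^6=214  187^7=172  187^8=104  187^9=212  187^10=27  187^11=11
  187^12=225  187^13=168  187^14=43  187^15=26  187^16=53  187^17=64
  187^18=60
So 187^18 ≡ 60 (mod 229), giving x = 18.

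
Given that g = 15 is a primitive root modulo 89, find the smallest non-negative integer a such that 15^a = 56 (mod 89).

Baby-step giant-step with m = ceil(sqrt(88)) = 10.
Baby table (15^j mod 89 for j=0..9):
  0:1  1:15  2:47  3:82  4:73  5:27  6:49  7:23
  8:78  9:13
Giant step factor: 15^(-10) ≡ 21 (mod 89).
Scan 56·21^i mod 89 for i = 0, 1, …:
  i=0: 56   i=1: 19   i=2: 43   i=3: 13
Match at i=3, j=9: a = 3·10 + 9 = 39.

39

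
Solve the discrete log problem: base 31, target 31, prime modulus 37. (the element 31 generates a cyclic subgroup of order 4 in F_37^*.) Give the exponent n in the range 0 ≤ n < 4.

1

Successive powers of 31 modulo 37:
  31^0=1  31^1=31
So 31^1 ≡ 31 (mod 37), giving n = 1.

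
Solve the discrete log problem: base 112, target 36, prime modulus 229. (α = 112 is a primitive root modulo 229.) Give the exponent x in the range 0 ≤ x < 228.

154

Baby-step giant-step with m = ceil(sqrt(228)) = 16.
Baby table (112^j mod 229 for j=0..15):
  0:1  1:112  2:178  3:13  4:82  5:24  6:169  7:150
  8:83  9:136  10:118  11:163  12:165  13:160  14:58  15:84
Giant step factor: 112^(-16) ≡ 217 (mod 229).
Scan 36·217^i mod 229 for i = 0, 1, …:
  i=0: 36   i=1: 26   i=2: 146   i=3: 80
  i=4: 185   i=5: 70   i=6: 76   i=7: 4
  i=8: 181   i=9: 118
Match at i=9, j=10: x = 9·16 + 10 = 154.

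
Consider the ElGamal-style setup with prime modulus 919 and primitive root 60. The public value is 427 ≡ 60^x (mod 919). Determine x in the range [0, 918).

85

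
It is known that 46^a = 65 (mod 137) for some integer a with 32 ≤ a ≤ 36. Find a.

Compute 46^32 mod 137 = 59, then multiply by 46 repeatedly:
  46^32=59  46^33=111  46^34=37  46^35=58  46^36=65
Found 65 at exponent 36.

36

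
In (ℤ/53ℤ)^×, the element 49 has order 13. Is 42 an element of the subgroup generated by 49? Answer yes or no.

yes

42 ∈ ⟨49⟩ iff 42^13 ≡ 1 (mod 53), since |⟨49⟩| = 13.
42^13 mod 53 = 1.
Since 1 = 1, 42 lies in the subgroup.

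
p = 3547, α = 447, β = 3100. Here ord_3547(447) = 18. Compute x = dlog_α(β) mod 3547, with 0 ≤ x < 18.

10

Successive powers of 447 modulo 3547:
  447^0=1  447^1=447  447^2=1177  447^3=1163  447^4=1999  447^5=3256
  447^6=1162  447^7=1552  447^8=2079  447^9=3546  447^10=3100
So 447^10 ≡ 3100 (mod 3547), giving x = 10.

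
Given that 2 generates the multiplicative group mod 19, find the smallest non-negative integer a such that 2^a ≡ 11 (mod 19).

12

Successive powers of 2 modulo 19:
  2^0=1  2^1=2  2^2=4  2^3=8  2^4=16  2^5=13
  2^6=7  2^7=14  2^8=9  2^9=18  2^10=17  2^11=15
  2^12=11
So 2^12 ≡ 11 (mod 19), giving a = 12.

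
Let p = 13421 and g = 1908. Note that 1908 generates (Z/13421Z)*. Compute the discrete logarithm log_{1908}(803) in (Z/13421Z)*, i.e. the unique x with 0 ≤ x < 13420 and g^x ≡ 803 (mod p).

Baby-step giant-step with m = ceil(sqrt(13420)) = 116.
Baby table (1908^j mod 13421 for j=0..115):
  0:1  1:1908  2:3373  3:7025  4:9542  5:7260  6:1608  7:8076
  8:1700  9:9139  10:3333  11:11231  12:8832  13:8101  14:9137  15:12938
  16:4485  17:8203  18:2438  19:8038  20:9722  21:1754  22:4803  23:11002
  24:1372  25:681  26:10932  27:2022  28:6149  29:2338  30:5132  31:7947
  32:10567  33:3494  34:9736  35:1624  36:11762  37:1984  38:750  39:8374
  40:6602  41:7718  42:3107  43:9495  44:11531  45:4129  46:5  47:9540
  48:3444  49:8283  50:7447  51:9458  52:8040  53:117  54:8500  55:5432
  56:3244  57:2471  58:3897  59:242  60:5422  61:11006  62:9004  63:752
  64:12190  65:13348  66:8347  67:8770  68:10594  69:1326  70:6860  71:3405
  72:976  73:10110  74:3903  75:11690  76:12239  77:12893  78:12572  79:4049
  80:8417  81:8120  82:5126  83:9920  84:3750  85:1607  86:6168  87:11748
  88:2114  89:7212  90:3971  91:7224  92:25  93:7437  94:3799  95:1152
  96:10393  97:7027  98:13358  99:585  100:2237  101:318  102:2799  103:12355
  104:6064  105:1210  106:268  107:1346  108:4757  109:3760  110:7266  111:13056
  112:1472  113:3587  114:12707  115:6630
Giant step factor: 1908^(-116) ≡ 790 (mod 13421).
Scan 803·790^i mod 13421 for i = 0, 1, …:
  i=0: 803   i=1: 3583   i=2: 12160   i=3: 10385
  i=4: 3919   i=5: 9180   i=6: 4860   i=7: 994
  i=8: 6842   i=9: 9938     …   i=68: 3793
  i=69: 3587
Match at i=69, j=113: x = 69·116 + 113 = 8117.

8117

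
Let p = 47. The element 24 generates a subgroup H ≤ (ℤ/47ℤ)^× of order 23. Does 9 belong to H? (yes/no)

⟨24⟩ has order 23; its elements mod 47 are {1, 2, 3, 4, 6, 7, 8, 9, 12, 14, 16, 17, 18, 21, 24, 25, 27, 28, 32, 34, 36, 37, 42}.
9 is in this set.

yes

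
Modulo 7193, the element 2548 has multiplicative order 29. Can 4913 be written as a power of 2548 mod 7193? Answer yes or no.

yes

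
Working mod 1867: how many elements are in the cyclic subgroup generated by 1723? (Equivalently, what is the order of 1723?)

1866

The order of 1723 must divide p − 1 = 1866 = 2 · 3 · 311.
Divisors: 1, 2, 3, 6, 311, 622, 933, 1866.
Check each in increasing order: 1723^1 ≡ 1723;  1723^2 ≡ 199;  1723^3 ≡ 1216;  1723^6 ≡ 1859;  1723^311 ≡ 835;  1723^622 ≡ 834;  1723^933 ≡ 1866;  1723^1866 ≡ 1.
Smallest exponent giving 1 is 1866.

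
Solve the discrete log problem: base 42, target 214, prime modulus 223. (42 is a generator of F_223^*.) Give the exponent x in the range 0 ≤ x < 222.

23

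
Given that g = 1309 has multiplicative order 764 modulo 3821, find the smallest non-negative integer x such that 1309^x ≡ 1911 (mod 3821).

Baby-step giant-step with m = ceil(sqrt(764)) = 28.
Baby table (1309^j mod 3821 for j=0..27):
  0:1  1:1309  2:1673  3:524  4:1957  5:1643  6:3285  7:1440
  8:1207  9:1890  10:1823  11:2003  12:721  13:2  14:2618  15:3346
  16:1048  17:93  18:3286  19:2749  20:2880  21:2414  22:3780  23:3646
  24:185  25:1442  26:4  27:1415
Giant step factor: 1309^(-28) ≡ 728 (mod 3821).
Scan 1911·728^i mod 3821 for i = 0, 1, …:
  i=0: 1911   i=1: 364   i=2: 1343   i=3: 3349
  i=4: 274   i=5: 780   i=6: 2332   i=7: 1172
  i=8: 1133   i=9: 3309     …   i=25: 1947
  i=26: 3646
Match at i=26, j=23: x = 26·28 + 23 = 751.

751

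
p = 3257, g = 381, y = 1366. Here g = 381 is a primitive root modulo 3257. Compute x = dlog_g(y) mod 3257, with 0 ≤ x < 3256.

2209

Baby-step giant-step with m = ceil(sqrt(3256)) = 58.
Baby table (381^j mod 3257 for j=0..57):
  0:1  1:381  2:1853  3:2481  4:731  5:1666  6:2888  7:2719
  8:213  9:2985  10:592  11:819  12:2624  13:3102  14:2828  15:2658
  16:3028  17:690  18:2330  19:1826  20:1965  21:2812  22:3076  23:2693
  24:78  25:405  26:1226  27:1355  28:1649  29:2925  30:531  31:377
  32:329  33:1583  34:578  35:1999  36:2738  37:938  38:2365  39:2133
  40:1680  41:1708  42:2605  43:2377  44:191  45:1117  46:2167  47:1606
  48:2827  49:2277  50:1175  51:1466  52:1599  53:160  54:2334  55:93
  56:2863  57:2965
Giant step factor: 381^(-58) ≡ 1958 (mod 3257).
Scan 1366·1958^i mod 3257 for i = 0, 1, …:
  i=0: 1366   i=1: 631   i=2: 1095   i=3: 904
  i=4: 1481   i=5: 1068   i=6: 150   i=7: 570
  i=8: 2166   i=9: 414     …   i=37: 267
  i=38: 1666
Match at i=38, j=5: x = 38·58 + 5 = 2209.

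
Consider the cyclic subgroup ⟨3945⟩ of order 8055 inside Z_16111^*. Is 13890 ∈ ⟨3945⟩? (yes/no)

no

13890 ∈ ⟨3945⟩ iff 13890^8055 ≡ 1 (mod 16111), since |⟨3945⟩| = 8055.
13890^8055 mod 16111 = 16110.
Since 16110 ≠ 1, 13890 does not lie in the subgroup.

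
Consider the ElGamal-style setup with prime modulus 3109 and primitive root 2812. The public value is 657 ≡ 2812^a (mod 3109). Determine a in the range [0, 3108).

Baby-step giant-step with m = ceil(sqrt(3108)) = 56.
Baby table (2812^j mod 3109 for j=0..55):
  0:1  1:2812  2:1157  3:1470  4:1779  5:167  6:145  7:461
  8:2988  9:1738  10:3017  11:2452  12:2371  13:1556  14:1109  15:181
  16:2205  17:1114  18:1805  19:1772  20:2246  21:1373  22:2607  23:2971
  24:569  25:2002  26:2334  27:109  28:1826  29:1753  30:1671  31:1153
  32:2658  33:260  34:505  35:2356  36:2902  37:2408  38:3003  39:392
  40:1718  41:2739  42:1075  43:952  44:175  45:878  46:390  47:2312
  48:425  49:1244  50:503  51:2950  52:588  53:2577  54:2554  55:58
Giant step factor: 2812^(-56) ≡ 1278 (mod 3109).
Scan 657·1278^i mod 3109 for i = 0, 1, …:
  i=0: 657   i=1: 216   i=2: 2456   i=3: 1787
  i=4: 1780   i=5: 2161   i=6: 966   i=7: 275
  i=8: 133   i=9: 2088     …   i=26: 2009
  i=27: 2577
Match at i=27, j=53: a = 27·56 + 53 = 1565.

1565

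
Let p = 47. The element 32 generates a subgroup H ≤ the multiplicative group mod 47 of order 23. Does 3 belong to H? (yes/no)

3 ∈ ⟨32⟩ iff 3^23 ≡ 1 (mod 47), since |⟨32⟩| = 23.
3^23 mod 47 = 1.
Since 1 = 1, 3 lies in the subgroup.

yes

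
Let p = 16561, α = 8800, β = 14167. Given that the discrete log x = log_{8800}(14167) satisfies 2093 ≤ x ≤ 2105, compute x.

2102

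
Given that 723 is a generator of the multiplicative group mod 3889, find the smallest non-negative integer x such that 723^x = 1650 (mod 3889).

3827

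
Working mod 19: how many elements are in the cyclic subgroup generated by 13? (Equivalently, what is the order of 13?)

18

The order of 13 must divide p − 1 = 18 = 2 · 3^2.
Divisors: 1, 2, 3, 6, 9, 18.
Check each in increasing order: 13^1 ≡ 13;  13^2 ≡ 17;  13^3 ≡ 12;  13^6 ≡ 11;  13^9 ≡ 18;  13^18 ≡ 1.
Smallest exponent giving 1 is 18.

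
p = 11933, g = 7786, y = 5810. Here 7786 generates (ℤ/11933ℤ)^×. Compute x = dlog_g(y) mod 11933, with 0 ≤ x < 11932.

2509

Baby-step giant-step with m = ceil(sqrt(11932)) = 110.
Baby table (7786^j mod 11933 for j=0..109):
  0:1  1:7786  2:2156  3:8818  4:6399  5:2339  6:1696  7:7158
  8:5078  9:3279  10:5607  11:5188  12:563  13:4107  14:8595  15:406
  16:10804  17:4227  18:208  19:8533  20:6927  21:8395  22:6429  23:9192
  24:6711  25:9172  26:6120  27:1851  28:8755  29:5134  30:9707  31:7013
  32:9743  33:917  34:3828  35:8107  36:7465  37:8780  38:8856  39:3942
  40:736  41:2656  42:11660  43:10429  44:8062  45:3152  46:7224  47:5835
  48:2379  49:2878  50:9867  51:11741  52:8646  53:3703  54:1430  55:491
  56:4366  57:8492  58:9892  59:3530  60:2881  61:9359  62:6276  63:11234
  64:10967  65:8447  66:5579  67:1974  68:11793  69:7796  70:8418  71:6512
  72:11048  73:6664  74:1220  75:252  76:5060  77:6327  78:2598  79:1593
  80:4711  81:9737  82:1933  83:2825  84:2931  85:4870  86:6679  87:10613
  88:8726  89:6067  90:6848  91:1884  92:3167  93:4684  94:2376  95:3386
  96:3399  97:9153  98:1382  99:8619  100:8275  101:2883  102:1065  103:10588
  104:5004  105:11832  106:1192  107:8971  108:4357  109:10016
Giant step factor: 7786^(-110) ≡ 8256 (mod 11933).
Scan 5810·8256^i mod 11933 for i = 0, 1, …:
  i=0: 5810   i=1: 8633   i=2: 10172   i=3: 7511
  i=4: 6948   i=5: 757   i=6: 8833   i=7: 2685
  i=8: 7779   i=9: 18     …   i=21: 10617
  i=22: 6067
Match at i=22, j=89: x = 22·110 + 89 = 2509.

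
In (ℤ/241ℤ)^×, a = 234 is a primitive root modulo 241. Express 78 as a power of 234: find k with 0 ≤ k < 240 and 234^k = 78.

59

Baby-step giant-step with m = ceil(sqrt(240)) = 16.
Baby table (234^j mod 241 for j=0..15):
  0:1  1:234  2:49  3:139  4:232  5:63  6:41  7:195
  8:81  9:156  10:113  11:173  12:235  13:42  14:188  15:130
Giant step factor: 234^(-16) ≡ 183 (mod 241).
Scan 78·183^i mod 241 for i = 0, 1, …:
  i=0: 78   i=1: 55   i=2: 184   i=3: 173
Match at i=3, j=11: k = 3·16 + 11 = 59.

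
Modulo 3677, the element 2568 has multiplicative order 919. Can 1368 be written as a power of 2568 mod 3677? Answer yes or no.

1368 ∈ ⟨2568⟩ iff 1368^919 ≡ 1 (mod 3677), since |⟨2568⟩| = 919.
1368^919 mod 3677 = 1.
Since 1 = 1, 1368 lies in the subgroup.

yes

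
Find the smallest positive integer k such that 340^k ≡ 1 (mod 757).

756

The order of 340 must divide p − 1 = 756 = 2^2 · 3^3 · 7.
Divisors: 1, 2, 3, 4, 6, 7, 9, 12, 14, 18, 21, 27, 28, 36, 42, 54, 63, 84, 108, 126, 189, 252, 378, 756.
Check each in increasing order: 340^1 ≡ 340;  340^2 ≡ 536;  340^3 ≡ 560;  340^4 ≡ 393;  340^6 ≡ 202;  340^7 ≡ 550;  340^9 ≡ 327;  340^12 ≡ 683;  340^14 ≡ 457;  340^18 ≡ 192;  340^21 ≡ 26;  340^27 ≡ 710;  340^28 ≡ 674;  340^36 ≡ 528;  340^42 ≡ 676;  340^54 ≡ 695;  340^63 ≡ 165;  340^84 ≡ 505;  340^108 ≡ 59;  340^126 ≡ 730;  340^189 ≡ 87;  340^252 ≡ 729;  340^378 ≡ 756;  340^756 ≡ 1.
Smallest exponent giving 1 is 756.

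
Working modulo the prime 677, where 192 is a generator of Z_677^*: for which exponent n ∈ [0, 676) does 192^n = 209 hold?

594

Baby-step giant-step with m = ceil(sqrt(676)) = 26.
Baby table (192^j mod 677 for j=0..25):
  0:1  1:192  2:306  3:530  4:210  5:377  6:622  7:272
  8:95  9:638  10:636  11:252  12:317  13:611  14:191  15:114
  16:224  17:357  18:167  19:245  20:327  21:500  22:543  23:675
  24:293  25:65
Giant step factor: 192^(-26) ≡ 251 (mod 677).
Scan 209·251^i mod 677 for i = 0, 1, …:
  i=0: 209   i=1: 330   i=2: 236   i=3: 337
  i=4: 639   i=5: 617   i=6: 511   i=7: 308
  i=8: 130   i=9: 134     …   i=21: 547
  i=22: 543
Match at i=22, j=22: n = 22·26 + 22 = 594.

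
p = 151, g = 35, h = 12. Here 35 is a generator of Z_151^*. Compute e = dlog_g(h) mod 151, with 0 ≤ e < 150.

49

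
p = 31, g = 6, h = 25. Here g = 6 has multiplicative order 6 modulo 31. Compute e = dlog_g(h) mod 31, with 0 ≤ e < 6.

4

Successive powers of 6 modulo 31:
  6^0=1  6^1=6  6^2=5  6^3=30  6^4=25
So 6^4 ≡ 25 (mod 31), giving e = 4.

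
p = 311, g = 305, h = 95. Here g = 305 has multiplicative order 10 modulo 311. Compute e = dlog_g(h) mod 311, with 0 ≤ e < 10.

3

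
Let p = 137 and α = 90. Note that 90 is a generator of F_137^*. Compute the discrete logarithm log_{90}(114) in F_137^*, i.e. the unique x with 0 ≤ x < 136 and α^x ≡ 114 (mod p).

71

Baby-step giant-step with m = ceil(sqrt(136)) = 12.
Baby table (90^j mod 137 for j=0..11):
  0:1  1:90  2:17  3:23  4:15  5:117  6:118  7:71
  8:88  9:111  10:126  11:106
Giant step factor: 90^(-12) ≡ 63 (mod 137).
Scan 114·63^i mod 137 for i = 0, 1, …:
  i=0: 114   i=1: 58   i=2: 92   i=3: 42
  i=4: 43   i=5: 106
Match at i=5, j=11: x = 5·12 + 11 = 71.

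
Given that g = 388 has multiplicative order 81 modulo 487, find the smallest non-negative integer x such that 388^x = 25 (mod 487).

Baby-step giant-step with m = ceil(sqrt(81)) = 9.
Baby table (388^j mod 487 for j=0..8):
  0:1  1:388  2:61  3:292  4:312  5:280  6:39  7:35
  8:431
Giant step factor: 388^(-9) ≡ 362 (mod 487).
Scan 25·362^i mod 487 for i = 0, 1, …:
  i=0: 25   i=1: 284   i=2: 51   i=3: 443
  i=4: 143   i=5: 144   i=6: 19   i=7: 60
  i=8: 292
Match at i=8, j=3: x = 8·9 + 3 = 75.

75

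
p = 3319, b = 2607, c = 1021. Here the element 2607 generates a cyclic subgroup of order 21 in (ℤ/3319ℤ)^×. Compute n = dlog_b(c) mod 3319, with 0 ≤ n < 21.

16

Successive powers of 2607 modulo 3319:
  2607^0=1  2607^1=2607  2607^2=2456  2607^3=441  2607^4=1313  2607^5=1102
  2607^6=1979  2607^7=1527  2607^8=1408  2607^9=3161  2607^10=2969  2607^11=275
  2607^12=21  2607^13=1643  2607^14=1791  2607^15=2623  2607^16=1021
So 2607^16 ≡ 1021 (mod 3319), giving n = 16.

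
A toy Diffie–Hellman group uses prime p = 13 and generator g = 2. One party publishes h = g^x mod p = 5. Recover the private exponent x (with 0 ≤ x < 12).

9

Successive powers of 2 modulo 13:
  2^0=1  2^1=2  2^2=4  2^3=8  2^4=3  2^5=6
  2^6=12  2^7=11  2^8=9  2^9=5
So 2^9 ≡ 5 (mod 13), giving x = 9.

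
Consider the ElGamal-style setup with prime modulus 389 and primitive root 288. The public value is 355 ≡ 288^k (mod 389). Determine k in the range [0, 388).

89

Baby-step giant-step with m = ceil(sqrt(388)) = 20.
Baby table (288^j mod 389 for j=0..19):
  0:1  1:288  2:87  3:160  4:178  5:305  6:315  7:83
  8:175  9:219  10:54  11:381  12:30  13:82  14:276  15:132
  16:283  17:203  18:114  19:156
Giant step factor: 288^(-20) ≡ 129 (mod 389).
Scan 355·129^i mod 389 for i = 0, 1, …:
  i=0: 355   i=1: 282   i=2: 201   i=3: 255
  i=4: 219
Match at i=4, j=9: k = 4·20 + 9 = 89.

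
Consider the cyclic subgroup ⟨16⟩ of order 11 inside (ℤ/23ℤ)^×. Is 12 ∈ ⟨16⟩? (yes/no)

⟨16⟩ has order 11; its elements mod 23 are {1, 2, 3, 4, 6, 8, 9, 12, 13, 16, 18}.
12 is in this set.

yes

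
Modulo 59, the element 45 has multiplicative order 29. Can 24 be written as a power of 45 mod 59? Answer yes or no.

no

24 ∈ ⟨45⟩ iff 24^29 ≡ 1 (mod 59), since |⟨45⟩| = 29.
24^29 mod 59 = 58.
Since 58 ≠ 1, 24 does not lie in the subgroup.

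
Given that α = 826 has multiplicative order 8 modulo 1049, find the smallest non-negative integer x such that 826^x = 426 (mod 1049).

2

Successive powers of 826 modulo 1049:
  826^0=1  826^1=826  826^2=426
So 826^2 ≡ 426 (mod 1049), giving x = 2.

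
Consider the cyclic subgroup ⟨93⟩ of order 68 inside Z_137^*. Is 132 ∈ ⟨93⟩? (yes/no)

no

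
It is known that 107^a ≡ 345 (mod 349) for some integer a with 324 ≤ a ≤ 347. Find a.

344

Compute 107^324 mod 349 = 257, then multiply by 107 repeatedly:
  107^324=257  107^325=277  107^326=323  107^327=10  107^328=23
  107^329=18  107^330=181  107^331=172  107^332=256  107^333=170
  107^334=42  107^335=306  107^336=285  107^337=132  107^338=164
  107^339=98  107^340=16  107^341=316  107^342=308  107^343=150
  107^344=345
Found 345 at exponent 344.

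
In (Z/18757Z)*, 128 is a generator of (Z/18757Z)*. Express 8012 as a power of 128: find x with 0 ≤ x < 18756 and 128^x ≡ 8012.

8718

Baby-step giant-step with m = ceil(sqrt(18756)) = 137.
Baby table (128^j mod 18757 for j=0..136):
  0:1  1:128  2:16384  3:15125  4:4029  5:9273  6:5253  7:15889
  8:8036  9:15730  10:6441  11:17897  12:2462  13:15024  14:9858  15:5105
  16:15702  17:2857  18:9313  19:10373  20:14754  21:12812  22:8077  23:2221
  24:2933  25:284  26:17595  27:1320  28:147  29:59  30:7552  31:10049
  32:10796  33:12627  34:3154  35:9815  36:18358  37:5199  38:8977  39:4879
  40:5531  41:13959  42:4837  43:155  44:1083  45:7325  46:18507  47:5514
  48:11783  49:7664  50:5628  51:7618  52:18497  53:4234  54:16756  55:6470
  56:2852  57:8673  58:3481  59:14157  60:11424  61:17983  62:13470  63:17273
  64:16375  65:13973  66:6629  67:4447  68:6506  69:7460  70:17030  71:4028
  72:9145  73:7626  74:764  75:4007  76:6457  77:1188  78:2008  79:13183
  80:18051  81:3417  82:5965  83:13240  84:6590  85:18212  86:5268  87:17809
  88:9955  89:17521  90:10605  91:6936  92:6229  93:9518  94:17856  95:15971
  96:18532  97:8714  98:8729  99:10649  100:12568  101:14359  102:18523  103:7562
  104:11329  105:5823  106:13821  107:5930  108:8760  109:14617  110:14033  111:14309
  112:12123  113:13670  114:5359  115:10700  116:339  117:5878  118:2104  119:6714
  120:15327  121:11128  122:17609  123:3112  124:4439  125:5482  126:7687  127:8572
  128:9310  129:9989  130:3116  131:4951  132:14747  133:11916  134:5931  135:8888
  136:12244
Giant step factor: 128^(-137) ≡ 2238 (mod 18757).
Scan 8012·2238^i mod 18757 for i = 0, 1, …:
  i=0: 8012   i=1: 17921   i=2: 4732   i=3: 11268
  i=4: 8376   i=5: 7245   i=6: 8262   i=7: 14711
  i=8: 4683   i=9: 14148     …   i=62: 6034
  i=63: 17809
Match at i=63, j=87: x = 63·137 + 87 = 8718.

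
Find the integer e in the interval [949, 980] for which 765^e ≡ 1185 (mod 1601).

Compute 765^949 mod 1601 = 638, then multiply by 765 repeatedly:
  765^949=638  765^950=1366  765^951=1138  765^952=1227  765^953=469
  765^954=161  765^955=1489  765^956=774  765^957=1341  765^958=1225
  765^959=540  765^960=42  765^961=110  765^962=898  765^963=141
  765^964=598  765^965=1185
Found 1185 at exponent 965.

965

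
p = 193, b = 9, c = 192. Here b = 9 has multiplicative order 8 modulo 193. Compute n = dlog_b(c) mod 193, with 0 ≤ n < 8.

4

Successive powers of 9 modulo 193:
  9^0=1  9^1=9  9^2=81  9^3=150  9^4=192
So 9^4 ≡ 192 (mod 193), giving n = 4.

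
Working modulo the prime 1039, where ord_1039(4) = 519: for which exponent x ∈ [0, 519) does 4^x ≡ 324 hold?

Baby-step giant-step with m = ceil(sqrt(519)) = 23.
Baby table (4^j mod 1039 for j=0..22):
  0:1  1:4  2:16  3:64  4:256  5:1024  6:979  7:799
  8:79  9:316  10:225  11:900  12:483  13:893  14:455  15:781
  16:7  17:28  18:112  19:448  20:753  21:934  22:619
Giant step factor: 4^(-23) ≡ 791 (mod 1039).
Scan 324·791^i mod 1039 for i = 0, 1, …:
  i=0: 324   i=1: 690   i=2: 315   i=3: 844
  i=4: 566   i=5: 936   i=6: 608   i=7: 910
  i=8: 822   i=9: 827     …   i=17: 809
  i=18: 934
Match at i=18, j=21: x = 18·23 + 21 = 435.

435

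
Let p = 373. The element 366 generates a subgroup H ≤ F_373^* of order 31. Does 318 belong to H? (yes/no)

318 ∈ ⟨366⟩ iff 318^31 ≡ 1 (mod 373), since |⟨366⟩| = 31.
318^31 mod 373 = 1.
Since 1 = 1, 318 lies in the subgroup.

yes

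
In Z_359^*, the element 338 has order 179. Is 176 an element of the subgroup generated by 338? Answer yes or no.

yes

176 ∈ ⟨338⟩ iff 176^179 ≡ 1 (mod 359), since |⟨338⟩| = 179.
176^179 mod 359 = 1.
Since 1 = 1, 176 lies in the subgroup.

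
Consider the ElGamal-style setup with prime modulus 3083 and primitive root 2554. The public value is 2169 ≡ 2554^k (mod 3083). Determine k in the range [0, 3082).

204

Baby-step giant-step with m = ceil(sqrt(3082)) = 56.
Baby table (2554^j mod 3083 for j=0..55):
  0:1  1:2554  2:2371  3:522  4:1332  5:1379  6:1180  7:1629
  8:1499  9:2443  10:2513  11:2479  12:1967  13:1511  14:2261  15:135
  16:2577  17:2536  18:2644  19:1006  20:1185  21:2067  22:1022  23:1970
  24:3007  25:125  26:1701  27:407  28:507  29:18  30:2810  31:2599
  32:147  33:2395  34:158  35:2742  36:1575  37:2318  38:812  39:2072
  40:1460  41:1493  42:2534  43:619  44:2430  45:141  46:2486  47:1347
  48:2693  49:2832  50:210  51:2981  52:1547  53:1715  54:2250  55:2871
Giant step factor: 2554^(-56) ≡ 2586 (mod 3083).
Scan 2169·2586^i mod 3083 for i = 0, 1, …:
  i=0: 2169   i=1: 1057   i=2: 1864   i=3: 1575
Match at i=3, j=36: k = 3·56 + 36 = 204.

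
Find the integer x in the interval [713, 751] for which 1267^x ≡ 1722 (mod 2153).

Compute 1267^713 mod 2153 = 1937, then multiply by 1267 repeatedly:
  1267^713=1937  1267^714=1912  1267^715=379  1267^716=74  1267^717=1179
  1267^718=1764  1267^719=174  1267^720=852  1267^721=831  1267^722=60
  1267^723=665  1267^724=732  1267^725=1654  1267^726=749  1267^727=1663
  1267^728=1387  1267^729=481  1267^730=128  1267^731=701  1267^732=1131
  1267^733=1232  1267^734=19  1267^735=390  1267^736=1093  1267^737=452
  1267^738=2139  1267^739=1639  1267^740=1121  1267^741=1480  1267^742=2050
  1267^743=832  1267^744=1327  1267^745=1969  1267^746=1549  1267^747=1200
  1267^748=382  1267^749=1722
Found 1722 at exponent 749.

749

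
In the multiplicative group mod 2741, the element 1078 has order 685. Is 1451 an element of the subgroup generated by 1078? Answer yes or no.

1451 ∈ ⟨1078⟩ iff 1451^685 ≡ 1 (mod 2741), since |⟨1078⟩| = 685.
1451^685 mod 2741 = 656.
Since 656 ≠ 1, 1451 does not lie in the subgroup.

no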